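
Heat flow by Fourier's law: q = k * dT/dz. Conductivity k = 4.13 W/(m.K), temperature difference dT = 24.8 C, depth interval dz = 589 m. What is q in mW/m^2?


q = k * dT / dz * 1000
= 4.13 * 24.8 / 589 * 1000
= 0.173895 * 1000
= 173.8947 mW/m^2

173.8947


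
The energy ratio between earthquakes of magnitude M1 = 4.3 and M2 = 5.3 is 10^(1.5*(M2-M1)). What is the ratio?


M2 - M1 = 5.3 - 4.3 = 1.0
1.5 * 1.0 = 1.5
ratio = 10^1.5 = 31.62

31.62


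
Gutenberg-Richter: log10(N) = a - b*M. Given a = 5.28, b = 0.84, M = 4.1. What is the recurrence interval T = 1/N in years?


log10(N) = 5.28 - 0.84*4.1 = 1.836
N = 10^1.836 = 68.548823
T = 1/N = 1/68.548823 = 0.0146 years

0.0146


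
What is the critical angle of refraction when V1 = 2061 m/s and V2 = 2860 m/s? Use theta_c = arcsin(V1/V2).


V1/V2 = 2061/2860 = 0.720629
theta_c = arcsin(0.720629) = 46.1065 degrees

46.1065


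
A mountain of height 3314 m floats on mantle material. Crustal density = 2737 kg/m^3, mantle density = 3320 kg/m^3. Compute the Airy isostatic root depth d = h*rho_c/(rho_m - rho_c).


rho_m - rho_c = 3320 - 2737 = 583
d = 3314 * 2737 / 583
= 9070418 / 583
= 15558.18 m

15558.18


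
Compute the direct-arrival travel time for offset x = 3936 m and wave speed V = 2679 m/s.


t = x / V
= 3936 / 2679
= 1.4692 s

1.4692


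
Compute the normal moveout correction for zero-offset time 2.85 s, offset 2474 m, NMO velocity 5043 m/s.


x/Vnmo = 2474/5043 = 0.490581
(x/Vnmo)^2 = 0.24067
t0^2 = 8.1225
sqrt(8.1225 + 0.24067) = 2.891915
dt = 2.891915 - 2.85 = 0.041915

0.041915


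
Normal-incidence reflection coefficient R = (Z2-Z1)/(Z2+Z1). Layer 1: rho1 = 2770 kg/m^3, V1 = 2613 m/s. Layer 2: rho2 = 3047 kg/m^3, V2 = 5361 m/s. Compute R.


Z1 = 2770 * 2613 = 7238010
Z2 = 3047 * 5361 = 16334967
R = (16334967 - 7238010) / (16334967 + 7238010) = 9096957 / 23572977 = 0.3859

0.3859


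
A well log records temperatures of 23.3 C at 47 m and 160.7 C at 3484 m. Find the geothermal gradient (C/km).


dT = 160.7 - 23.3 = 137.4 C
dz = 3484 - 47 = 3437 m
gradient = dT/dz * 1000 = 137.4/3437 * 1000 = 39.9767 C/km

39.9767


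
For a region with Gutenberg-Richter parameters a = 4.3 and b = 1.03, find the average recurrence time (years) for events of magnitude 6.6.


log10(N) = 4.3 - 1.03*6.6 = -2.498
N = 10^-2.498 = 0.003177
T = 1/N = 1/0.003177 = 314.7748 years

314.7748


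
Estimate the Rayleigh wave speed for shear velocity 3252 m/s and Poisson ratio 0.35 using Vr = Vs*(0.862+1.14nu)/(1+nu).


Numerator factor = 0.862 + 1.14*0.35 = 1.261
Denominator = 1 + 0.35 = 1.35
Vr = 3252 * 1.261 / 1.35 = 3037.61 m/s

3037.61


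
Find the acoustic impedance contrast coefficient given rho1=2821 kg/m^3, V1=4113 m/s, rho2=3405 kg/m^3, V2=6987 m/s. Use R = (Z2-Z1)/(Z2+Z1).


Z1 = 2821 * 4113 = 11602773
Z2 = 3405 * 6987 = 23790735
R = (23790735 - 11602773) / (23790735 + 11602773) = 12187962 / 35393508 = 0.3444

0.3444


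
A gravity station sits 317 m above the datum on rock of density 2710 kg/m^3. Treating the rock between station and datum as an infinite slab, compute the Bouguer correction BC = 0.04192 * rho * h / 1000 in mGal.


BC = 0.04192 * rho * h / 1000
= 0.04192 * 2710 * 317 / 1000
= 36.0122 mGal

36.0122


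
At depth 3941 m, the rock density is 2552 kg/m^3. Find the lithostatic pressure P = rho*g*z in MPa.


P = rho * g * z / 1e6
= 2552 * 9.81 * 3941 / 1e6
= 98663407.92 / 1e6
= 98.6634 MPa

98.6634


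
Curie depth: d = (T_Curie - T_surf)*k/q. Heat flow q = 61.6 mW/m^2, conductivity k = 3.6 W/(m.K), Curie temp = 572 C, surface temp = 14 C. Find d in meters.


T_Curie - T_surf = 572 - 14 = 558 C
Convert q to W/m^2: 61.6 mW/m^2 = 0.0616 W/m^2
d = 558 * 3.6 / 0.0616 = 32610.39 m

32610.39


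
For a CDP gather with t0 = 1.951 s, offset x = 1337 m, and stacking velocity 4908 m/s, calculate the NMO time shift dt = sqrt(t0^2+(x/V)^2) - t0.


x/Vnmo = 1337/4908 = 0.272412
(x/Vnmo)^2 = 0.074209
t0^2 = 3.806401
sqrt(3.806401 + 0.074209) = 1.969926
dt = 1.969926 - 1.951 = 0.018926

0.018926


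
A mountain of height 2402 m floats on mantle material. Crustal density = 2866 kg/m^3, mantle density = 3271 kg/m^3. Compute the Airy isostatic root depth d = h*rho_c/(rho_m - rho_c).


rho_m - rho_c = 3271 - 2866 = 405
d = 2402 * 2866 / 405
= 6884132 / 405
= 16997.86 m

16997.86


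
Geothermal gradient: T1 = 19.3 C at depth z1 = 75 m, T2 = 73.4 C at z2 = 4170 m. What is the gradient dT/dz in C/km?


dT = 73.4 - 19.3 = 54.1 C
dz = 4170 - 75 = 4095 m
gradient = dT/dz * 1000 = 54.1/4095 * 1000 = 13.2112 C/km

13.2112


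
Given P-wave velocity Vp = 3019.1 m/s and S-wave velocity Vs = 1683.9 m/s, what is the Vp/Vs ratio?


Vp/Vs = 3019.1 / 1683.9
= 1.7929

1.7929


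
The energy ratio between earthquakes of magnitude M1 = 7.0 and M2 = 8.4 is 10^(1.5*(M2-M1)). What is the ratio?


M2 - M1 = 8.4 - 7.0 = 1.4
1.5 * 1.4 = 2.1
ratio = 10^2.1 = 125.89

125.89


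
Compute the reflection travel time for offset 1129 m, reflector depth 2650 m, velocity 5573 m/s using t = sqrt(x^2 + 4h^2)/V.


x^2 + 4h^2 = 1129^2 + 4*2650^2 = 1274641 + 28090000 = 29364641
sqrt(29364641) = 5418.9151
t = 5418.9151 / 5573 = 0.9724 s

0.9724


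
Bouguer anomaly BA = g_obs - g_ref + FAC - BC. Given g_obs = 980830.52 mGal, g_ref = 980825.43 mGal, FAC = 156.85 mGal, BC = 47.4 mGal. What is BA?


BA = g_obs - g_ref + FAC - BC
= 980830.52 - 980825.43 + 156.85 - 47.4
= 114.54 mGal

114.54


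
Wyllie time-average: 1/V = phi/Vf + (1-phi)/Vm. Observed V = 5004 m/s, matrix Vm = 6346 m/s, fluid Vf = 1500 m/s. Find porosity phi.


1/V - 1/Vm = 1/5004 - 1/6346 = 4.226e-05
1/Vf - 1/Vm = 1/1500 - 1/6346 = 0.00050909
phi = 4.226e-05 / 0.00050909 = 0.083

0.083


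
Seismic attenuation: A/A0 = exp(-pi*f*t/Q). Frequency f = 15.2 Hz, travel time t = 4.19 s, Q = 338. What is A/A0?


pi*f*t/Q = pi*15.2*4.19/338 = 0.591958
A/A0 = exp(-0.591958) = 0.553243

0.553243


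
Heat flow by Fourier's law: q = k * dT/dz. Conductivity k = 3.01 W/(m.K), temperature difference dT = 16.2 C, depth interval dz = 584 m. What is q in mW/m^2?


q = k * dT / dz * 1000
= 3.01 * 16.2 / 584 * 1000
= 0.083497 * 1000
= 83.4966 mW/m^2

83.4966


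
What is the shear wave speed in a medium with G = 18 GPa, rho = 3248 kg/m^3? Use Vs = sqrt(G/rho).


Convert G to Pa: G = 18e9 Pa
Compute G/rho = 18e9 / 3248 = 5541871.9212
Vs = sqrt(5541871.9212) = 2354.12 m/s

2354.12


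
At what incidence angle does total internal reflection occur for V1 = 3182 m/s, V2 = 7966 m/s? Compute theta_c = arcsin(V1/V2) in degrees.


V1/V2 = 3182/7966 = 0.399448
theta_c = arcsin(0.399448) = 23.5437 degrees

23.5437


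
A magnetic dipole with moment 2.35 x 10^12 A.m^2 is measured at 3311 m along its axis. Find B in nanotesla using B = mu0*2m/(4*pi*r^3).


m = 2.35 x 10^12 = 2350000000000 A.m^2
2m = 4700000000000 A.m^2
r^3 = 3311^3 = 36297569231
B = (4pi*10^-7) * 4700000000000 / (4*pi * 36297569231) * 1e9
= 5906194.188749 / 456128707357.11 * 1e9
= 12948.5255 nT

12948.5255


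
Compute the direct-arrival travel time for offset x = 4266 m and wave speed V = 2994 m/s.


t = x / V
= 4266 / 2994
= 1.4248 s

1.4248


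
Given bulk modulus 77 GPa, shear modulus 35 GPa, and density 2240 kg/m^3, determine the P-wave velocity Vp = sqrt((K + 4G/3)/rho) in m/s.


First compute the effective modulus:
K + 4G/3 = 77e9 + 4*35e9/3 = 123666666666.67 Pa
Then divide by density:
123666666666.67 / 2240 = 55208333.3333 Pa/(kg/m^3)
Take the square root:
Vp = sqrt(55208333.3333) = 7430.23 m/s

7430.23


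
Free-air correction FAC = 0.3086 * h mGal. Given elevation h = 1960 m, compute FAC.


FAC = 0.3086 * h
= 0.3086 * 1960
= 604.856 mGal

604.856


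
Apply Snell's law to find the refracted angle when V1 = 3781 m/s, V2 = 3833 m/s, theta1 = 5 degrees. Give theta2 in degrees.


sin(theta1) = sin(5 deg) = 0.087156
sin(theta2) = V2/V1 * sin(theta1) = 3833/3781 * 0.087156 = 0.088354
theta2 = arcsin(0.088354) = 5.0689 degrees

5.0689


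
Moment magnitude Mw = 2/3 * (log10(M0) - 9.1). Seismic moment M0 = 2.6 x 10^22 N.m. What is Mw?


log10(M0) = log10(2.6 x 10^22) = 22.415
Mw = 2/3 * (22.415 - 9.1)
= 2/3 * 13.315
= 8.88

8.88


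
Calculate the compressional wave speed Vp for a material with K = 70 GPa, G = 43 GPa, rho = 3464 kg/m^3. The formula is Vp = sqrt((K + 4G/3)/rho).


First compute the effective modulus:
K + 4G/3 = 70e9 + 4*43e9/3 = 127333333333.33 Pa
Then divide by density:
127333333333.33 / 3464 = 36759045.4196 Pa/(kg/m^3)
Take the square root:
Vp = sqrt(36759045.4196) = 6062.92 m/s

6062.92


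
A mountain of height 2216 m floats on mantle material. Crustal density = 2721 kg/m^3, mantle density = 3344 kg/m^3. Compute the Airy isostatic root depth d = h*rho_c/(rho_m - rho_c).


rho_m - rho_c = 3344 - 2721 = 623
d = 2216 * 2721 / 623
= 6029736 / 623
= 9678.55 m

9678.55


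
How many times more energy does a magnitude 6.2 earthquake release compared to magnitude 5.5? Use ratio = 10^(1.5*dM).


M2 - M1 = 6.2 - 5.5 = 0.7
1.5 * 0.7 = 1.05
ratio = 10^1.05 = 11.22

11.22


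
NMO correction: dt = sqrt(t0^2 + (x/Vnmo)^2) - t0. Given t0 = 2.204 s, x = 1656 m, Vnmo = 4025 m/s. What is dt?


x/Vnmo = 1656/4025 = 0.411429
(x/Vnmo)^2 = 0.169273
t0^2 = 4.857616
sqrt(4.857616 + 0.169273) = 2.242073
dt = 2.242073 - 2.204 = 0.038073

0.038073


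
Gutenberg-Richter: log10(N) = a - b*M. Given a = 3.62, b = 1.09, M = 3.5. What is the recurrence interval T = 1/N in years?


log10(N) = 3.62 - 1.09*3.5 = -0.195
N = 10^-0.195 = 0.638263
T = 1/N = 1/0.638263 = 1.5668 years

1.5668


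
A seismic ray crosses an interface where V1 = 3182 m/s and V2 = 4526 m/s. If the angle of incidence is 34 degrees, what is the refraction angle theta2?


sin(theta1) = sin(34 deg) = 0.559193
sin(theta2) = V2/V1 * sin(theta1) = 4526/3182 * 0.559193 = 0.795382
theta2 = arcsin(0.795382) = 52.6914 degrees

52.6914


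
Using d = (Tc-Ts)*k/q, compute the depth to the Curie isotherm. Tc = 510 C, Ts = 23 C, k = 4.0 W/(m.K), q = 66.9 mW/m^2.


T_Curie - T_surf = 510 - 23 = 487 C
Convert q to W/m^2: 66.9 mW/m^2 = 0.0669 W/m^2
d = 487 * 4.0 / 0.0669 = 29118.09 m

29118.09


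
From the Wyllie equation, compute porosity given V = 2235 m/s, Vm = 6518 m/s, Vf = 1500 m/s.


1/V - 1/Vm = 1/2235 - 1/6518 = 0.00029401
1/Vf - 1/Vm = 1/1500 - 1/6518 = 0.00051325
phi = 0.00029401 / 0.00051325 = 0.5728

0.5728


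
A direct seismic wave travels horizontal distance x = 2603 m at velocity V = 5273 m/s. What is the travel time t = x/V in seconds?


t = x / V
= 2603 / 5273
= 0.4936 s

0.4936


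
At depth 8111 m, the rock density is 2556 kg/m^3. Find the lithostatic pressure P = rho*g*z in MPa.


P = rho * g * z / 1e6
= 2556 * 9.81 * 8111 / 1e6
= 203378133.96 / 1e6
= 203.3781 MPa

203.3781


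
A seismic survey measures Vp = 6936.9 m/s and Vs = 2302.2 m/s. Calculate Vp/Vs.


Vp/Vs = 6936.9 / 2302.2
= 3.0132

3.0132


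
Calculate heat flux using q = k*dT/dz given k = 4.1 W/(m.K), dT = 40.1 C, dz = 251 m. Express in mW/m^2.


q = k * dT / dz * 1000
= 4.1 * 40.1 / 251 * 1000
= 0.65502 * 1000
= 655.0199 mW/m^2

655.0199


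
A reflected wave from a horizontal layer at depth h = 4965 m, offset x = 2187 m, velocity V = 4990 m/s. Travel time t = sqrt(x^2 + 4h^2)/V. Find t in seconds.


x^2 + 4h^2 = 2187^2 + 4*4965^2 = 4782969 + 98604900 = 103387869
sqrt(103387869) = 10167.9825
t = 10167.9825 / 4990 = 2.0377 s

2.0377


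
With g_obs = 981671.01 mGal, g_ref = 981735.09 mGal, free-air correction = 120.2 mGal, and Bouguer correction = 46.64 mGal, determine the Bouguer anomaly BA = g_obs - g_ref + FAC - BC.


BA = g_obs - g_ref + FAC - BC
= 981671.01 - 981735.09 + 120.2 - 46.64
= 9.48 mGal

9.48


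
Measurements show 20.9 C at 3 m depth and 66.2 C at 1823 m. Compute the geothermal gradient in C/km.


dT = 66.2 - 20.9 = 45.3 C
dz = 1823 - 3 = 1820 m
gradient = dT/dz * 1000 = 45.3/1820 * 1000 = 24.8901 C/km

24.8901


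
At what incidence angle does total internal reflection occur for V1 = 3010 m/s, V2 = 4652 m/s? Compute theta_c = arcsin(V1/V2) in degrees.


V1/V2 = 3010/4652 = 0.647034
theta_c = arcsin(0.647034) = 40.3183 degrees

40.3183


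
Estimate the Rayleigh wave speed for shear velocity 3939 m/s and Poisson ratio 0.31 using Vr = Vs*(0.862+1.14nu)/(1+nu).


Numerator factor = 0.862 + 1.14*0.31 = 1.2154
Denominator = 1 + 0.31 = 1.31
Vr = 3939 * 1.2154 / 1.31 = 3654.55 m/s

3654.55


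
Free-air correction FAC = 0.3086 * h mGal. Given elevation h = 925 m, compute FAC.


FAC = 0.3086 * h
= 0.3086 * 925
= 285.455 mGal

285.455


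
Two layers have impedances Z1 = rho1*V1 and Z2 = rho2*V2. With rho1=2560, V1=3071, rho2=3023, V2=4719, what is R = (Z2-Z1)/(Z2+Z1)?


Z1 = 2560 * 3071 = 7861760
Z2 = 3023 * 4719 = 14265537
R = (14265537 - 7861760) / (14265537 + 7861760) = 6403777 / 22127297 = 0.2894

0.2894


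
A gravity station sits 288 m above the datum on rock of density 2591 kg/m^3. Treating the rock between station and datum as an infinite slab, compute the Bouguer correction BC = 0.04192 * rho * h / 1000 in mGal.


BC = 0.04192 * rho * h / 1000
= 0.04192 * 2591 * 288 / 1000
= 31.281 mGal

31.281


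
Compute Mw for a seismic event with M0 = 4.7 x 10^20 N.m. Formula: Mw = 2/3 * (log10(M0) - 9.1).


log10(M0) = log10(4.7 x 10^20) = 20.6721
Mw = 2/3 * (20.6721 - 9.1)
= 2/3 * 11.5721
= 7.71

7.71


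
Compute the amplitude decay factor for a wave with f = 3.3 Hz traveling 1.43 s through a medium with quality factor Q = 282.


pi*f*t/Q = pi*3.3*1.43/282 = 0.052572
A/A0 = exp(-0.052572) = 0.948786

0.948786


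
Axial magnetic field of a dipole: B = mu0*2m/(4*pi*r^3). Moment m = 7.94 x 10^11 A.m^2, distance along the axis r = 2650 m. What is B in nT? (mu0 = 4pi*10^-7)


m = 7.94 x 10^11 = 794000000000 A.m^2
2m = 1588000000000 A.m^2
r^3 = 2650^3 = 18609625000
B = (4pi*10^-7) * 1588000000000 / (4*pi * 18609625000) * 1e9
= 1995539.65356 / 233855444744.24 * 1e9
= 8533.2187 nT

8533.2187


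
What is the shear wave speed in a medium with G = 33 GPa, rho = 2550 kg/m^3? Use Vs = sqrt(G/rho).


Convert G to Pa: G = 33e9 Pa
Compute G/rho = 33e9 / 2550 = 12941176.4706
Vs = sqrt(12941176.4706) = 3597.38 m/s

3597.38


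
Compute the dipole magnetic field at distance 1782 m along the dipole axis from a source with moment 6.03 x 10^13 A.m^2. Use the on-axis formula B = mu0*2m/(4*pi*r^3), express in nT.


m = 6.03 x 10^13 = 60300000000000 A.m^2
2m = 120600000000000 A.m^2
r^3 = 1782^3 = 5658783768
B = (4pi*10^-7) * 120600000000000 / (4*pi * 5658783768) * 1e9
= 151550429.609172 / 71110374055.21 * 1e9
= 2131200.0059 nT

2131200.0059


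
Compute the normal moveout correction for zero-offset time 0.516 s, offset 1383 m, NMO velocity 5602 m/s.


x/Vnmo = 1383/5602 = 0.246876
(x/Vnmo)^2 = 0.060948
t0^2 = 0.266256
sqrt(0.266256 + 0.060948) = 0.572017
dt = 0.572017 - 0.516 = 0.056017

0.056017


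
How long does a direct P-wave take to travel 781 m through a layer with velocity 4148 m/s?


t = x / V
= 781 / 4148
= 0.1883 s

0.1883


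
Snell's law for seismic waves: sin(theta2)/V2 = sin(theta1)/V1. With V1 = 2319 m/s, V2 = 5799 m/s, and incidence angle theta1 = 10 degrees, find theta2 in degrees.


sin(theta1) = sin(10 deg) = 0.173648
sin(theta2) = V2/V1 * sin(theta1) = 5799/2319 * 0.173648 = 0.434233
theta2 = arcsin(0.434233) = 25.7365 degrees

25.7365


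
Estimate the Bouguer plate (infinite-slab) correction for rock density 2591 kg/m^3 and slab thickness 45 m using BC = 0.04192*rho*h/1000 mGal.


BC = 0.04192 * rho * h / 1000
= 0.04192 * 2591 * 45 / 1000
= 4.8877 mGal

4.8877


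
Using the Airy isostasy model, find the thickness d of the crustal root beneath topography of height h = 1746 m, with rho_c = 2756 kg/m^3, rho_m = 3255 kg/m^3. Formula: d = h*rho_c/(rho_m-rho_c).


rho_m - rho_c = 3255 - 2756 = 499
d = 1746 * 2756 / 499
= 4811976 / 499
= 9643.24 m

9643.24


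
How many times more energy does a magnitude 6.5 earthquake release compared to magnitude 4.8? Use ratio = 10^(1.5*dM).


M2 - M1 = 6.5 - 4.8 = 1.7
1.5 * 1.7 = 2.55
ratio = 10^2.55 = 354.81

354.81


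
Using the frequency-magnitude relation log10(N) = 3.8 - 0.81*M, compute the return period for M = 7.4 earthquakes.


log10(N) = 3.8 - 0.81*7.4 = -2.194
N = 10^-2.194 = 0.006397
T = 1/N = 1/0.006397 = 156.3148 years

156.3148


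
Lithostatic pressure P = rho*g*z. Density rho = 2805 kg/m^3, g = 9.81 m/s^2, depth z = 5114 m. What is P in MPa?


P = rho * g * z / 1e6
= 2805 * 9.81 * 5114 / 1e6
= 140722193.7 / 1e6
= 140.7222 MPa

140.7222


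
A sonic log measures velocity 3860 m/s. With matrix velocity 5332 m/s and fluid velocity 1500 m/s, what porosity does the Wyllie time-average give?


1/V - 1/Vm = 1/3860 - 1/5332 = 7.152e-05
1/Vf - 1/Vm = 1/1500 - 1/5332 = 0.00047912
phi = 7.152e-05 / 0.00047912 = 0.1493

0.1493


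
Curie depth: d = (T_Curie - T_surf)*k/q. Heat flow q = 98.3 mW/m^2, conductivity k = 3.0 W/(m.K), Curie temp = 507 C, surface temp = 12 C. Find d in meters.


T_Curie - T_surf = 507 - 12 = 495 C
Convert q to W/m^2: 98.3 mW/m^2 = 0.0983 W/m^2
d = 495 * 3.0 / 0.0983 = 15106.82 m

15106.82


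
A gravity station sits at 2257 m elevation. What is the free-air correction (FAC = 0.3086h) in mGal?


FAC = 0.3086 * h
= 0.3086 * 2257
= 696.5102 mGal

696.5102


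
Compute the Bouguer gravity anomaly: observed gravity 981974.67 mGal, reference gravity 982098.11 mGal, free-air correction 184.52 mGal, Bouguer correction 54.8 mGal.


BA = g_obs - g_ref + FAC - BC
= 981974.67 - 982098.11 + 184.52 - 54.8
= 6.28 mGal

6.28


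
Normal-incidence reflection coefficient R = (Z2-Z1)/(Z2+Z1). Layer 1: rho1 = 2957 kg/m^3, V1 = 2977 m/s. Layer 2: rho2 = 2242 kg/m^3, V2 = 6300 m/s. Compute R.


Z1 = 2957 * 2977 = 8802989
Z2 = 2242 * 6300 = 14124600
R = (14124600 - 8802989) / (14124600 + 8802989) = 5321611 / 22927589 = 0.2321

0.2321


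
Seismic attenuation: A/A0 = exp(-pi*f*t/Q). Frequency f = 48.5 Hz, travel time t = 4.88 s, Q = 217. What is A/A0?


pi*f*t/Q = pi*48.5*4.88/217 = 3.426508
A/A0 = exp(-3.426508) = 0.0325

0.0325


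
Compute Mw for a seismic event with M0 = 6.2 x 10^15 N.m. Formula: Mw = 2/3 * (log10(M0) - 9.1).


log10(M0) = log10(6.2 x 10^15) = 15.7924
Mw = 2/3 * (15.7924 - 9.1)
= 2/3 * 6.6924
= 4.46

4.46


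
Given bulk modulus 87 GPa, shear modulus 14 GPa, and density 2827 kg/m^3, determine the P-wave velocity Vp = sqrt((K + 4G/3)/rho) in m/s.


First compute the effective modulus:
K + 4G/3 = 87e9 + 4*14e9/3 = 105666666666.67 Pa
Then divide by density:
105666666666.67 / 2827 = 37377667.7279 Pa/(kg/m^3)
Take the square root:
Vp = sqrt(37377667.7279) = 6113.73 m/s

6113.73


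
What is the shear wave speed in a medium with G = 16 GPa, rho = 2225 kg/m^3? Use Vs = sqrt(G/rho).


Convert G to Pa: G = 16e9 Pa
Compute G/rho = 16e9 / 2225 = 7191011.236
Vs = sqrt(7191011.236) = 2681.61 m/s

2681.61


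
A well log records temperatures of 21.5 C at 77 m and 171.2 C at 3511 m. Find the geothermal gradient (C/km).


dT = 171.2 - 21.5 = 149.7 C
dz = 3511 - 77 = 3434 m
gradient = dT/dz * 1000 = 149.7/3434 * 1000 = 43.5935 C/km

43.5935


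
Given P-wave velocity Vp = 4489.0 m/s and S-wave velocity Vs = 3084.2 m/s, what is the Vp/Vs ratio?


Vp/Vs = 4489.0 / 3084.2
= 1.4555

1.4555


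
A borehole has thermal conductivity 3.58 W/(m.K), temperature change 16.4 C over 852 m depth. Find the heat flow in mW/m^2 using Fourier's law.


q = k * dT / dz * 1000
= 3.58 * 16.4 / 852 * 1000
= 0.068911 * 1000
= 68.9108 mW/m^2

68.9108


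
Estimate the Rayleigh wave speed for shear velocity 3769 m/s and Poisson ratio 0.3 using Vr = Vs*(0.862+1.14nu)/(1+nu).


Numerator factor = 0.862 + 1.14*0.3 = 1.204
Denominator = 1 + 0.3 = 1.3
Vr = 3769 * 1.204 / 1.3 = 3490.67 m/s

3490.67


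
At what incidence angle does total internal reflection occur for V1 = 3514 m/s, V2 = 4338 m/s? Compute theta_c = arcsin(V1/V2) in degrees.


V1/V2 = 3514/4338 = 0.810051
theta_c = arcsin(0.810051) = 54.1009 degrees

54.1009


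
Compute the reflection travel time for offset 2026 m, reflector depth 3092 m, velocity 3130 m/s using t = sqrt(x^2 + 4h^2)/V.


x^2 + 4h^2 = 2026^2 + 4*3092^2 = 4104676 + 38241856 = 42346532
sqrt(42346532) = 6507.4213
t = 6507.4213 / 3130 = 2.079 s

2.079


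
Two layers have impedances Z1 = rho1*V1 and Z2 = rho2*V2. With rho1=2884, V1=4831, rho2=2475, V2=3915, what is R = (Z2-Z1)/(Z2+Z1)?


Z1 = 2884 * 4831 = 13932604
Z2 = 2475 * 3915 = 9689625
R = (9689625 - 13932604) / (9689625 + 13932604) = -4242979 / 23622229 = -0.1796

-0.1796


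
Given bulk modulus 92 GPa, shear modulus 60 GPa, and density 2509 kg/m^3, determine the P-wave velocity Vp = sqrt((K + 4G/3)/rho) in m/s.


First compute the effective modulus:
K + 4G/3 = 92e9 + 4*60e9/3 = 172000000000.0 Pa
Then divide by density:
172000000000.0 / 2509 = 68553208.4496 Pa/(kg/m^3)
Take the square root:
Vp = sqrt(68553208.4496) = 8279.69 m/s

8279.69


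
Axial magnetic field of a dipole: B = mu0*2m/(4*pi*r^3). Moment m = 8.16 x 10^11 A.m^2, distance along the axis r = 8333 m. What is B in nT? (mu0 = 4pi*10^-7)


m = 8.16 x 10^11 = 816000000000 A.m^2
2m = 1632000000000 A.m^2
r^3 = 8333^3 = 578634262037
B = (4pi*10^-7) * 1632000000000 / (4*pi * 578634262037) * 1e9
= 2050831.684263 / 7271332586923.16 * 1e9
= 282.0434 nT

282.0434


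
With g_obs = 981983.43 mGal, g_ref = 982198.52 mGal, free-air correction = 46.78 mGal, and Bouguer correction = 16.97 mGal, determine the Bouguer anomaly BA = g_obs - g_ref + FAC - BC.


BA = g_obs - g_ref + FAC - BC
= 981983.43 - 982198.52 + 46.78 - 16.97
= -185.28 mGal

-185.28


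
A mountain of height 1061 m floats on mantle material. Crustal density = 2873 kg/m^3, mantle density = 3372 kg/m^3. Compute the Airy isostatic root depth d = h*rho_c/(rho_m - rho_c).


rho_m - rho_c = 3372 - 2873 = 499
d = 1061 * 2873 / 499
= 3048253 / 499
= 6108.72 m

6108.72


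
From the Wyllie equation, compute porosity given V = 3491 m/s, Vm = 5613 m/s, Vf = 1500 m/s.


1/V - 1/Vm = 1/3491 - 1/5613 = 0.00010829
1/Vf - 1/Vm = 1/1500 - 1/5613 = 0.00048851
phi = 0.00010829 / 0.00048851 = 0.2217

0.2217


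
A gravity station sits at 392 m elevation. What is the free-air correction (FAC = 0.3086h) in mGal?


FAC = 0.3086 * h
= 0.3086 * 392
= 120.9712 mGal

120.9712


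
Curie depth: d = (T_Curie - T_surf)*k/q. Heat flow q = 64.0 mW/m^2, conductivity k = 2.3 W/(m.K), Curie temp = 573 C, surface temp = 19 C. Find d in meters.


T_Curie - T_surf = 573 - 19 = 554 C
Convert q to W/m^2: 64.0 mW/m^2 = 0.064 W/m^2
d = 554 * 2.3 / 0.064 = 19909.37 m

19909.37


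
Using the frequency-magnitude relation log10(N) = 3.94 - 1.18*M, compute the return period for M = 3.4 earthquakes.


log10(N) = 3.94 - 1.18*3.4 = -0.072
N = 10^-0.072 = 0.847227
T = 1/N = 1/0.847227 = 1.1803 years

1.1803


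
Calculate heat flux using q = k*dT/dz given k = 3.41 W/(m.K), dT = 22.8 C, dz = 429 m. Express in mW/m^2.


q = k * dT / dz * 1000
= 3.41 * 22.8 / 429 * 1000
= 0.181231 * 1000
= 181.2308 mW/m^2

181.2308


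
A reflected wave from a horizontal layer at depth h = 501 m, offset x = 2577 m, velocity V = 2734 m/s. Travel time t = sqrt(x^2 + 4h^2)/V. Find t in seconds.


x^2 + 4h^2 = 2577^2 + 4*501^2 = 6640929 + 1004004 = 7644933
sqrt(7644933) = 2764.9472
t = 2764.9472 / 2734 = 1.0113 s

1.0113


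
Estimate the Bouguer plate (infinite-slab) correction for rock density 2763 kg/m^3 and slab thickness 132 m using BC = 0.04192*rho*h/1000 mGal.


BC = 0.04192 * rho * h / 1000
= 0.04192 * 2763 * 132 / 1000
= 15.2889 mGal

15.2889


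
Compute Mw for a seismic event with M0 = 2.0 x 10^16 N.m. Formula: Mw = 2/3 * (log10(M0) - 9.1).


log10(M0) = log10(2.0 x 10^16) = 16.301
Mw = 2/3 * (16.301 - 9.1)
= 2/3 * 7.201
= 4.8

4.8


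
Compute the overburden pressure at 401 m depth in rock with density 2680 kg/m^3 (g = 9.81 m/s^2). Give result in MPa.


P = rho * g * z / 1e6
= 2680 * 9.81 * 401 / 1e6
= 10542610.8 / 1e6
= 10.5426 MPa

10.5426


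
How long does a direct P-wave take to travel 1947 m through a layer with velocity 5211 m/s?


t = x / V
= 1947 / 5211
= 0.3736 s

0.3736


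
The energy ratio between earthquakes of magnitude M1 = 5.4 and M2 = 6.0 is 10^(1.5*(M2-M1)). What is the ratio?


M2 - M1 = 6.0 - 5.4 = 0.6
1.5 * 0.6 = 0.9
ratio = 10^0.9 = 7.94

7.94


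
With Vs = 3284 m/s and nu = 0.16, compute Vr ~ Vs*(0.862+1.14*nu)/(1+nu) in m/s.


Numerator factor = 0.862 + 1.14*0.16 = 1.0444
Denominator = 1 + 0.16 = 1.16
Vr = 3284 * 1.0444 / 1.16 = 2956.73 m/s

2956.73


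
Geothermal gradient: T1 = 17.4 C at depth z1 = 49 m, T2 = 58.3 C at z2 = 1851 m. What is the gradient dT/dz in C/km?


dT = 58.3 - 17.4 = 40.9 C
dz = 1851 - 49 = 1802 m
gradient = dT/dz * 1000 = 40.9/1802 * 1000 = 22.697 C/km

22.697


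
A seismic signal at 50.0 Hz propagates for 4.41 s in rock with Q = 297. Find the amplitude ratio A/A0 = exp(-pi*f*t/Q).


pi*f*t/Q = pi*50.0*4.41/297 = 2.332395
A/A0 = exp(-2.332395) = 0.097063

0.097063


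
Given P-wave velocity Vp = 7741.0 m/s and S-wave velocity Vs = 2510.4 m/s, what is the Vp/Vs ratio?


Vp/Vs = 7741.0 / 2510.4
= 3.0836

3.0836


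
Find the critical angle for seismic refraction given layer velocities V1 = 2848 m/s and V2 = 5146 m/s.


V1/V2 = 2848/5146 = 0.55344
theta_c = arcsin(0.55344) = 33.6033 degrees

33.6033


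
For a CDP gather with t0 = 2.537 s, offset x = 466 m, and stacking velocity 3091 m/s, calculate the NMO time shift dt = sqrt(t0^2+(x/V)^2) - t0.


x/Vnmo = 466/3091 = 0.15076
(x/Vnmo)^2 = 0.022729
t0^2 = 6.436369
sqrt(6.436369 + 0.022729) = 2.541475
dt = 2.541475 - 2.537 = 0.004475

0.004475


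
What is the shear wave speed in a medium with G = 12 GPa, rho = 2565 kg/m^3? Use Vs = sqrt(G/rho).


Convert G to Pa: G = 12e9 Pa
Compute G/rho = 12e9 / 2565 = 4678362.5731
Vs = sqrt(4678362.5731) = 2162.95 m/s

2162.95


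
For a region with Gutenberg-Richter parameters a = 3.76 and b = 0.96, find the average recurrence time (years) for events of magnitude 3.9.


log10(N) = 3.76 - 0.96*3.9 = 0.016
N = 10^0.016 = 1.037528
T = 1/N = 1/1.037528 = 0.9638 years

0.9638


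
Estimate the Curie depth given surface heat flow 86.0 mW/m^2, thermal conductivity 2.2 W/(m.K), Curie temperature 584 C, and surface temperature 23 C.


T_Curie - T_surf = 584 - 23 = 561 C
Convert q to W/m^2: 86.0 mW/m^2 = 0.086 W/m^2
d = 561 * 2.2 / 0.086 = 14351.16 m

14351.16


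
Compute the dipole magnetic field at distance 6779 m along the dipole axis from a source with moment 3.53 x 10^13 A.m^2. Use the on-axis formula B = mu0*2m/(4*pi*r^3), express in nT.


m = 3.53 x 10^13 = 35300000000000 A.m^2
2m = 70600000000000 A.m^2
r^3 = 6779^3 = 311527867139
B = (4pi*10^-7) * 70600000000000 / (4*pi * 311527867139) * 1e9
= 88718576.537376 / 3914774635169.52 * 1e9
= 22662.4991 nT

22662.4991


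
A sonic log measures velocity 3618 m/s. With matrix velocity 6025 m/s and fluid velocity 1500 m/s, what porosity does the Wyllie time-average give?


1/V - 1/Vm = 1/3618 - 1/6025 = 0.00011042
1/Vf - 1/Vm = 1/1500 - 1/6025 = 0.00050069
phi = 0.00011042 / 0.00050069 = 0.2205

0.2205


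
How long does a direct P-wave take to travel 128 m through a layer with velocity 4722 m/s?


t = x / V
= 128 / 4722
= 0.0271 s

0.0271


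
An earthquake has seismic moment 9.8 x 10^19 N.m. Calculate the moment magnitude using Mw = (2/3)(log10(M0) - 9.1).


log10(M0) = log10(9.8 x 10^19) = 19.9912
Mw = 2/3 * (19.9912 - 9.1)
= 2/3 * 10.8912
= 7.26

7.26


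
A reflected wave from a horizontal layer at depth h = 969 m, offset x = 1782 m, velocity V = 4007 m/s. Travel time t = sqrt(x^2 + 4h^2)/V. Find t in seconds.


x^2 + 4h^2 = 1782^2 + 4*969^2 = 3175524 + 3755844 = 6931368
sqrt(6931368) = 2632.7491
t = 2632.7491 / 4007 = 0.657 s

0.657


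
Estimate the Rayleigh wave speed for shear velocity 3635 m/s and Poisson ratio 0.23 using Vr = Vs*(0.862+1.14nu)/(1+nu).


Numerator factor = 0.862 + 1.14*0.23 = 1.1242
Denominator = 1 + 0.23 = 1.23
Vr = 3635 * 1.1242 / 1.23 = 3322.33 m/s

3322.33


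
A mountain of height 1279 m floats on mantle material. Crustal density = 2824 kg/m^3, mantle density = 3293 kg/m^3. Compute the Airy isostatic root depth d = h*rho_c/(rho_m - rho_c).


rho_m - rho_c = 3293 - 2824 = 469
d = 1279 * 2824 / 469
= 3611896 / 469
= 7701.27 m

7701.27


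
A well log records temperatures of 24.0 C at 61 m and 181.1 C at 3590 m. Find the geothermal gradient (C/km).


dT = 181.1 - 24.0 = 157.1 C
dz = 3590 - 61 = 3529 m
gradient = dT/dz * 1000 = 157.1/3529 * 1000 = 44.5169 C/km

44.5169


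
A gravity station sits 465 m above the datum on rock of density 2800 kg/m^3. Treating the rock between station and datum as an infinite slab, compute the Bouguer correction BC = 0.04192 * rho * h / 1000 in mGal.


BC = 0.04192 * rho * h / 1000
= 0.04192 * 2800 * 465 / 1000
= 54.5798 mGal

54.5798


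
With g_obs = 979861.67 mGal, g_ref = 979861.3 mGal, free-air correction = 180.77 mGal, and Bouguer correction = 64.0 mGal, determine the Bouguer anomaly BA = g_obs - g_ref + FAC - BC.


BA = g_obs - g_ref + FAC - BC
= 979861.67 - 979861.3 + 180.77 - 64.0
= 117.14 mGal

117.14


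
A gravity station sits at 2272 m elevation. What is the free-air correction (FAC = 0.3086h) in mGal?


FAC = 0.3086 * h
= 0.3086 * 2272
= 701.1392 mGal

701.1392


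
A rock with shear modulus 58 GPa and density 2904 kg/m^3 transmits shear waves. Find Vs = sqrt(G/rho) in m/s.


Convert G to Pa: G = 58e9 Pa
Compute G/rho = 58e9 / 2904 = 19972451.7906
Vs = sqrt(19972451.7906) = 4469.05 m/s

4469.05


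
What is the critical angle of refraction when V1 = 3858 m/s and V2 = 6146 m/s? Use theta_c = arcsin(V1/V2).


V1/V2 = 3858/6146 = 0.627725
theta_c = arcsin(0.627725) = 38.8825 degrees

38.8825


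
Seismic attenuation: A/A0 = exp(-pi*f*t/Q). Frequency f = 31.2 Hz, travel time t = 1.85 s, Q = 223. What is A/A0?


pi*f*t/Q = pi*31.2*1.85/223 = 0.813151
A/A0 = exp(-0.813151) = 0.443458

0.443458


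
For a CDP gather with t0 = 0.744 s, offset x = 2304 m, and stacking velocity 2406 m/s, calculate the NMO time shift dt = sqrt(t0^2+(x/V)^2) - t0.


x/Vnmo = 2304/2406 = 0.957606
(x/Vnmo)^2 = 0.917009
t0^2 = 0.553536
sqrt(0.553536 + 0.917009) = 1.21266
dt = 1.21266 - 0.744 = 0.46866

0.46866


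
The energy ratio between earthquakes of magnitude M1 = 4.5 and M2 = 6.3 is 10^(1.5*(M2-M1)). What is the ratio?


M2 - M1 = 6.3 - 4.5 = 1.8
1.5 * 1.8 = 2.7
ratio = 10^2.7 = 501.19

501.19


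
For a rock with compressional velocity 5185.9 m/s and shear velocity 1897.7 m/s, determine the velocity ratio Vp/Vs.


Vp/Vs = 5185.9 / 1897.7
= 2.7327

2.7327


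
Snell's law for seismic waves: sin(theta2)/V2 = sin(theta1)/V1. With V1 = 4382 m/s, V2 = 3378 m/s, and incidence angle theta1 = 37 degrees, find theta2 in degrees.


sin(theta1) = sin(37 deg) = 0.601815
sin(theta2) = V2/V1 * sin(theta1) = 3378/4382 * 0.601815 = 0.463928
theta2 = arcsin(0.463928) = 27.6408 degrees

27.6408


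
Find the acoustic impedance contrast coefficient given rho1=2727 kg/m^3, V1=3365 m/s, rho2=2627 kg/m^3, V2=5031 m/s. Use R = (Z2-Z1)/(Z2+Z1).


Z1 = 2727 * 3365 = 9176355
Z2 = 2627 * 5031 = 13216437
R = (13216437 - 9176355) / (13216437 + 9176355) = 4040082 / 22392792 = 0.1804

0.1804


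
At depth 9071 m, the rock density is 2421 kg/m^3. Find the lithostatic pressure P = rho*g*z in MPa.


P = rho * g * z / 1e6
= 2421 * 9.81 * 9071 / 1e6
= 215436340.71 / 1e6
= 215.4363 MPa

215.4363


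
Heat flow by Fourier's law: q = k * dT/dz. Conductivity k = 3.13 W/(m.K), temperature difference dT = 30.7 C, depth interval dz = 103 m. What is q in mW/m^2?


q = k * dT / dz * 1000
= 3.13 * 30.7 / 103 * 1000
= 0.932922 * 1000
= 932.9223 mW/m^2

932.9223


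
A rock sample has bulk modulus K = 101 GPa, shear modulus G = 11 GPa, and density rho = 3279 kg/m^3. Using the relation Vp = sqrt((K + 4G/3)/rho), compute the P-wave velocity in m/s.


First compute the effective modulus:
K + 4G/3 = 101e9 + 4*11e9/3 = 115666666666.67 Pa
Then divide by density:
115666666666.67 / 3279 = 35274982.21 Pa/(kg/m^3)
Take the square root:
Vp = sqrt(35274982.21) = 5939.27 m/s

5939.27


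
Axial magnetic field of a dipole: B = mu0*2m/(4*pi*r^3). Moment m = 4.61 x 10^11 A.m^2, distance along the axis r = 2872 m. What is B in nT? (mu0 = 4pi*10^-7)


m = 4.61 x 10^11 = 461000000000 A.m^2
2m = 922000000000 A.m^2
r^3 = 2872^3 = 23689358848
B = (4pi*10^-7) * 922000000000 / (4*pi * 23689358848) * 1e9
= 1158619.370644 / 297689262900.52 * 1e9
= 3892.0429 nT

3892.0429


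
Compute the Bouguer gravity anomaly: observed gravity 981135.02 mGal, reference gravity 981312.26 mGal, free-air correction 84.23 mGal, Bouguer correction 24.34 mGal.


BA = g_obs - g_ref + FAC - BC
= 981135.02 - 981312.26 + 84.23 - 24.34
= -117.35 mGal

-117.35


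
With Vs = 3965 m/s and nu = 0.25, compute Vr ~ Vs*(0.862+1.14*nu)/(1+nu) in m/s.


Numerator factor = 0.862 + 1.14*0.25 = 1.147
Denominator = 1 + 0.25 = 1.25
Vr = 3965 * 1.147 / 1.25 = 3638.28 m/s

3638.28


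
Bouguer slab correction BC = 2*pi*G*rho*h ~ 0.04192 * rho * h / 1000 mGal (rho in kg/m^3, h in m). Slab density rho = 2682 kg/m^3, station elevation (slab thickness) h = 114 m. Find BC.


BC = 0.04192 * rho * h / 1000
= 0.04192 * 2682 * 114 / 1000
= 12.817 mGal

12.817


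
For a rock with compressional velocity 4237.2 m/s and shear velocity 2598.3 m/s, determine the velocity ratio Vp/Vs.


Vp/Vs = 4237.2 / 2598.3
= 1.6308

1.6308


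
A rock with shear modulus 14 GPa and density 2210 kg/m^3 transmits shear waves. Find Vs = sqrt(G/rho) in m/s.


Convert G to Pa: G = 14e9 Pa
Compute G/rho = 14e9 / 2210 = 6334841.629
Vs = sqrt(6334841.629) = 2516.91 m/s

2516.91


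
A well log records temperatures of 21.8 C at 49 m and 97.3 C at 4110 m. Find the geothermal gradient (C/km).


dT = 97.3 - 21.8 = 75.5 C
dz = 4110 - 49 = 4061 m
gradient = dT/dz * 1000 = 75.5/4061 * 1000 = 18.5915 C/km

18.5915


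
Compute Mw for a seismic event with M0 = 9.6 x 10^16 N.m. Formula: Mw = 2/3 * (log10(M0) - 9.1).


log10(M0) = log10(9.6 x 10^16) = 16.9823
Mw = 2/3 * (16.9823 - 9.1)
= 2/3 * 7.8823
= 5.25

5.25


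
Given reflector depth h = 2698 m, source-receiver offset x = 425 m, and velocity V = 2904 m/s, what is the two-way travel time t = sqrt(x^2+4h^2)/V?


x^2 + 4h^2 = 425^2 + 4*2698^2 = 180625 + 29116816 = 29297441
sqrt(29297441) = 5412.7111
t = 5412.7111 / 2904 = 1.8639 s

1.8639


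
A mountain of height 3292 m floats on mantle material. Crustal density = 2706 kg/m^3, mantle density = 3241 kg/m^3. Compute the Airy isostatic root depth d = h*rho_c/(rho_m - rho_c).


rho_m - rho_c = 3241 - 2706 = 535
d = 3292 * 2706 / 535
= 8908152 / 535
= 16650.75 m

16650.75


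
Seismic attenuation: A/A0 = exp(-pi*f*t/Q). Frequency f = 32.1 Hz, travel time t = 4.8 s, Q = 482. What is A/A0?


pi*f*t/Q = pi*32.1*4.8/482 = 1.004267
A/A0 = exp(-1.004267) = 0.366313

0.366313


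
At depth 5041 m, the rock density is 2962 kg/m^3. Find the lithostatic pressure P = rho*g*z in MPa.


P = rho * g * z / 1e6
= 2962 * 9.81 * 5041 / 1e6
= 146477446.02 / 1e6
= 146.4774 MPa

146.4774


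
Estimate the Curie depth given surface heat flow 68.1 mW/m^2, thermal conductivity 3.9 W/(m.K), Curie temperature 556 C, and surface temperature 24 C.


T_Curie - T_surf = 556 - 24 = 532 C
Convert q to W/m^2: 68.1 mW/m^2 = 0.0681 W/m^2
d = 532 * 3.9 / 0.0681 = 30466.96 m

30466.96


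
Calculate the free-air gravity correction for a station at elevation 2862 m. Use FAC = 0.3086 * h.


FAC = 0.3086 * h
= 0.3086 * 2862
= 883.2132 mGal

883.2132


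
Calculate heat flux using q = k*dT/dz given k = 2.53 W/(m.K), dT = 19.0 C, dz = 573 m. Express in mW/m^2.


q = k * dT / dz * 1000
= 2.53 * 19.0 / 573 * 1000
= 0.083892 * 1000
= 83.8918 mW/m^2

83.8918


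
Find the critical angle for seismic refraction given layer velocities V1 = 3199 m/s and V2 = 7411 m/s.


V1/V2 = 3199/7411 = 0.431656
theta_c = arcsin(0.431656) = 25.5727 degrees

25.5727


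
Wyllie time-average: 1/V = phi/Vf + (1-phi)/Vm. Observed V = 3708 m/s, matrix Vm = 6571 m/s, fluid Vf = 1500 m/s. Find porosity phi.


1/V - 1/Vm = 1/3708 - 1/6571 = 0.0001175
1/Vf - 1/Vm = 1/1500 - 1/6571 = 0.00051448
phi = 0.0001175 / 0.00051448 = 0.2284

0.2284


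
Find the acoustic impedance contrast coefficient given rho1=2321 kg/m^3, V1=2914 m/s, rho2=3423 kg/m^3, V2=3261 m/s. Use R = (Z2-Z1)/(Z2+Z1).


Z1 = 2321 * 2914 = 6763394
Z2 = 3423 * 3261 = 11162403
R = (11162403 - 6763394) / (11162403 + 6763394) = 4399009 / 17925797 = 0.2454

0.2454


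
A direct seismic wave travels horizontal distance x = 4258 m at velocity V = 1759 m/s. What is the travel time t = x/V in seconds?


t = x / V
= 4258 / 1759
= 2.4207 s

2.4207


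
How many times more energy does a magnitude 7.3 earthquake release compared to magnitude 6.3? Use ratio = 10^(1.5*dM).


M2 - M1 = 7.3 - 6.3 = 1.0
1.5 * 1.0 = 1.5
ratio = 10^1.5 = 31.62

31.62


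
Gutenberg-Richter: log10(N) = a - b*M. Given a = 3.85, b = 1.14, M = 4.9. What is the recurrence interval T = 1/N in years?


log10(N) = 3.85 - 1.14*4.9 = -1.736
N = 10^-1.736 = 0.018365
T = 1/N = 1/0.018365 = 54.4503 years

54.4503


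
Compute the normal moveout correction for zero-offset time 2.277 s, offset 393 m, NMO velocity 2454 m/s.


x/Vnmo = 393/2454 = 0.160147
(x/Vnmo)^2 = 0.025647
t0^2 = 5.184729
sqrt(5.184729 + 0.025647) = 2.282625
dt = 2.282625 - 2.277 = 0.005625

0.005625


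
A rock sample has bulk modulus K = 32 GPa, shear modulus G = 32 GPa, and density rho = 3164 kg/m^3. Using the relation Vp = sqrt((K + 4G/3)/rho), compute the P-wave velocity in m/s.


First compute the effective modulus:
K + 4G/3 = 32e9 + 4*32e9/3 = 74666666666.67 Pa
Then divide by density:
74666666666.67 / 3164 = 23598820.059 Pa/(kg/m^3)
Take the square root:
Vp = sqrt(23598820.059) = 4857.86 m/s

4857.86


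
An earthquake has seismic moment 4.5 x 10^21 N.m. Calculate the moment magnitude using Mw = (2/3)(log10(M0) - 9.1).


log10(M0) = log10(4.5 x 10^21) = 21.6532
Mw = 2/3 * (21.6532 - 9.1)
= 2/3 * 12.5532
= 8.37

8.37


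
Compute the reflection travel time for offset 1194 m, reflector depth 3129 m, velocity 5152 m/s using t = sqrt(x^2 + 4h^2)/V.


x^2 + 4h^2 = 1194^2 + 4*3129^2 = 1425636 + 39162564 = 40588200
sqrt(40588200) = 6370.8869
t = 6370.8869 / 5152 = 1.2366 s

1.2366


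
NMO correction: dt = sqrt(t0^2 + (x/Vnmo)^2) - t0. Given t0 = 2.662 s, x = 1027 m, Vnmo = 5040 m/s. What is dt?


x/Vnmo = 1027/5040 = 0.20377
(x/Vnmo)^2 = 0.041522
t0^2 = 7.086244
sqrt(7.086244 + 0.041522) = 2.669788
dt = 2.669788 - 2.662 = 0.007788

0.007788


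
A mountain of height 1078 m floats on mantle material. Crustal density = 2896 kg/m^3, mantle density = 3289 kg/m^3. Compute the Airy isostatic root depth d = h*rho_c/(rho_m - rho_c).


rho_m - rho_c = 3289 - 2896 = 393
d = 1078 * 2896 / 393
= 3121888 / 393
= 7943.74 m

7943.74


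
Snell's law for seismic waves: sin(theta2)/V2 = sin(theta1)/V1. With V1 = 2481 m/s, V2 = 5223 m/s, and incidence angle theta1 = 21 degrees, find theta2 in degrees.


sin(theta1) = sin(21 deg) = 0.358368
sin(theta2) = V2/V1 * sin(theta1) = 5223/2481 * 0.358368 = 0.754436
theta2 = arcsin(0.754436) = 48.9761 degrees

48.9761


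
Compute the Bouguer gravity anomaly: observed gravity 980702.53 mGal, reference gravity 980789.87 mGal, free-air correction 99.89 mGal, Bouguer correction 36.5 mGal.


BA = g_obs - g_ref + FAC - BC
= 980702.53 - 980789.87 + 99.89 - 36.5
= -23.95 mGal

-23.95
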